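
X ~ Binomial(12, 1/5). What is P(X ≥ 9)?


P(X ≥ 9) = Σ P(X=i) for i=9..12
P(X=9) = 2816/48828125
P(X=10) = 1056/244140625
P(X=11) = 48/244140625
P(X=12) = 1/244140625
Sum = 3037/48828125

P(X ≥ 9) = 3037/48828125 ≈ 0.01%


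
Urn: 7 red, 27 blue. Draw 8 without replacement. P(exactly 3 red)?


Hypergeometric: C(7,3)×C(27,5)/C(34,8)
= 35×80730/18156204 = 52325/336226

P(X=3) = 52325/336226 ≈ 15.56%


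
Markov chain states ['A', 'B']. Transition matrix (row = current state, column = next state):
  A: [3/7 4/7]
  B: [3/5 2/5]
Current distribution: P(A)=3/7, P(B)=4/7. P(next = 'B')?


P(next=B) = Σᵢ P(now=i)×P(i→B)
= 3/7×4/7 + 4/7×2/5
= 12/49 + 8/35 = 116/245

P = 116/245 ≈ 0.4735


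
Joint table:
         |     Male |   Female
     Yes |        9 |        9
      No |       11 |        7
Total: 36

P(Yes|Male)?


P(Yes|Male) = 9/(9+11) = 9/20

P = 9/20 ≈ 45.00%


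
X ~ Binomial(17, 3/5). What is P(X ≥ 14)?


P(X ≥ 14) = Σ P(X=i) for i=14..17
P(X=14) = 5203870272/152587890625
P(X=15) = 7805805408/762939453125
P(X=16) = 1463588514/762939453125
P(X=17) = 129140163/762939453125
Sum = 7083577089/152587890625

P(X ≥ 14) = 7083577089/152587890625 ≈ 4.64%


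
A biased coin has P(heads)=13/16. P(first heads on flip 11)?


Geometric: P(X=11) = (1-p)^(k-1)×p = (3/16)^10×13/16 = 767637/17592186044416

P(X=11) = 767637/17592186044416 ≈ 0.00%


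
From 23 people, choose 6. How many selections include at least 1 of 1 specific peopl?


Complement: C(23,6) - C(22,6) = 100947 - 74613 = 26334

26334


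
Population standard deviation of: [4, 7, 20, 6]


Mean = 37/4
  (4-37/4)²=441/16
  (7-37/4)²=81/16
  (20-37/4)²=1849/16
  (6-37/4)²=169/16
Σ(x-μ)² = 635/4
σ² = (635/4)/4 = 635/16

σ = √(635/16) ≈ 6.2998


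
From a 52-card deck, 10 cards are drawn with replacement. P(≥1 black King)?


P(not a black King) = 50/52 = 25/26
P(none in 10 draws) = (25/26)^10 = 95367431640625/141167095653376
P(≥1 black King) = 1 - 95367431640625/141167095653376 = 45799664012751/141167095653376

P = 45799664012751/141167095653376 ≈ 32.44%


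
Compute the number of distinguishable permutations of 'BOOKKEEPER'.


Letters: 10, freq: {'B': 1, 'O': 2, 'K': 2, 'E': 3, 'P': 1, 'R': 1}
10!/(1!×2!×2!×3!×1!×1!) = 3628800/24 = 151200

151200


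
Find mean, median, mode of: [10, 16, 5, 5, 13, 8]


Sorted: [5, 5, 8, 10, 13, 16]
Mean = 57/6 = 19/2
Median = 9
Freq: {10: 1, 16: 1, 5: 2, 13: 1, 8: 1}
Mode: [5]

Mean=19/2, Median=9, Mode=5


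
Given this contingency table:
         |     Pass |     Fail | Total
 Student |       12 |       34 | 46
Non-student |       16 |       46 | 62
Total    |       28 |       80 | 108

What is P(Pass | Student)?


P(Pass | Student) = 12/(12+34) = 12/46 = 6/23

P(Pass|Student) = 6/23 ≈ 26.09%


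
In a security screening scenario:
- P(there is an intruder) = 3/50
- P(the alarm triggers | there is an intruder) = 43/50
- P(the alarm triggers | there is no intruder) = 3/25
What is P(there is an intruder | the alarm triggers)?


Using Bayes' theorem:
P(A|B) = P(B|A)·P(A) / P(B)

P(the alarm triggers) = 43/50 × 3/50 + 3/25 × 47/50
= 129/2500 + 141/1250 = 411/2500

P(there is an intruder|the alarm triggers) = (129/2500) / (411/2500) = 43/137

P(there is an intruder|the alarm triggers) = 43/137 ≈ 31.39%


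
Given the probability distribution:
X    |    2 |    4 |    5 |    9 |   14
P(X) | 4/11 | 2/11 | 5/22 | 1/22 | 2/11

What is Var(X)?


E[X] = 61/11
E[X²] = 543/11
Var(X) = E[X²] - (E[X])² = 543/11 - 3721/121 = 2252/121

Var(X) = 2252/121 ≈ 18.6116


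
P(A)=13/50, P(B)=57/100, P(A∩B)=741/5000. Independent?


P(A)×P(B) = 741/5000
P(A∩B) = 741/5000
Equal ✓ → Independent

Yes, independent


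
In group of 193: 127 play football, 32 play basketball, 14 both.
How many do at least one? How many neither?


|A∪B| = 127+32-14 = 145
Neither = 193-145 = 48

At least one: 145; Neither: 48


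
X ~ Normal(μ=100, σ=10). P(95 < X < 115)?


z₁=(95-100)/10=-0.5, z₂=(115-100)/10=1.5
P = Φ(1.5) - Φ(-0.5) = 0.933193 - 0.308538 = 0.624655 ≈ 0.6247

P(95 < X < 115) ≈ 0.6247


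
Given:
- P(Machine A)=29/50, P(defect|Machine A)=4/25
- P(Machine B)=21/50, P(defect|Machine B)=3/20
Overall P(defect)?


P(B) = Σ P(B|Aᵢ)×P(Aᵢ)
  4/25×29/50 = 58/625
  3/20×21/50 = 63/1000
Sum = 779/5000

P(defect) = 779/5000 ≈ 15.58%


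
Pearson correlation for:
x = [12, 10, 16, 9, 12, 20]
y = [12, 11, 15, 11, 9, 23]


n=6, Σx=79, Σy=81, Σxy=1161, Σx²=1125, Σy²=1221
r = (6×1161 - 79×81)/√((6×1125 - 79²)(6×1221 - 81²))
= 567/√(509×765) = 567/√389385 ≈ 567/624.0072 ≈ 0.9086

r ≈ 0.9086


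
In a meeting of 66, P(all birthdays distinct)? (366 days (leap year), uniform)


P(all different) = Π(366-i)/366 for i=0..65
= (366/366)×(365/366)×...×(301/366)
= 0.001939

P ≈ 0.0019 ≈ 0.19%


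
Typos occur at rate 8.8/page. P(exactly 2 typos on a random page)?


Poisson(λ=8.8): P(X=2) = e^(-λ)×λ^k/k!
= e^(-8.8) × 8.8^2 / 2!
≈ 0.0001507330751 × 77.44 / 2 ≈ 0.005836

P(X=2) ≈ 0.005836 ≈ 0.58%


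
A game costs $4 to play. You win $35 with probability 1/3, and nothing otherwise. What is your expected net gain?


E[gain] = (35-4)×1/3 + (-4)×2/3
= 31/3 - 8/3 = 23/3

Expected net gain = $23/3 ≈ $7.67


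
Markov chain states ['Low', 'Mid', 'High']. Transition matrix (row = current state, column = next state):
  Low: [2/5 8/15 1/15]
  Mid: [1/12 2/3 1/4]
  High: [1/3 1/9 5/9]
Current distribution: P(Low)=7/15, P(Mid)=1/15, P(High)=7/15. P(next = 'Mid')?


P(next=Mid) = Σᵢ P(now=i)×P(i→Mid)
= 7/15×8/15 + 1/15×2/3 + 7/15×1/9
= 56/225 + 2/45 + 7/135 = 233/675

P = 233/675 ≈ 0.3452


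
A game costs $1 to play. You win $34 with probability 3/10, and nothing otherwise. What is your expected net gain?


E[gain] = (34-1)×3/10 + (-1)×7/10
= 99/10 - 7/10 = 46/5

Expected net gain = $46/5 ≈ $9.20


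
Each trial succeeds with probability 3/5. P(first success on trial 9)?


Geometric: P(X=9) = (1-p)^(k-1)×p = (2/5)^8×3/5 = 768/1953125

P(X=9) = 768/1953125 ≈ 0.04%


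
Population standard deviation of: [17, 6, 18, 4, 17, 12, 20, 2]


Mean = 96/8 = 12
  (17-12)²=25
  (6-12)²=36
  (18-12)²=36
  (4-12)²=64
  (17-12)²=25
  (12-12)²=0
  (20-12)²=64
  (2-12)²=100
Σ(x-μ)² = 350
σ² = 350/8 = 175/4

σ = √(175/4) ≈ 6.6144


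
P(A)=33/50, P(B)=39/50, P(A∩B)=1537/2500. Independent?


P(A)×P(B) = 1287/2500
P(A∩B) = 1537/2500
Not equal → NOT independent

No, not independent


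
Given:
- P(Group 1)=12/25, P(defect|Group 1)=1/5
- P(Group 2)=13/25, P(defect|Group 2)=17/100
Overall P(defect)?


P(B) = Σ P(B|Aᵢ)×P(Aᵢ)
  1/5×12/25 = 12/125
  17/100×13/25 = 221/2500
Sum = 461/2500

P(defect) = 461/2500 ≈ 18.44%


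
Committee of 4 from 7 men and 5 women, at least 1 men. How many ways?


Count by #men:
  1M,3W: C(7,1)×C(5,3)=70
  2M,2W: C(7,2)×C(5,2)=210
  3M,1W: C(7,3)×C(5,1)=175
  4M,0W: C(7,4)×C(5,0)=35
Total = 490

490


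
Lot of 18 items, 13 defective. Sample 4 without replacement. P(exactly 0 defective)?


Hypergeometric: C(13,0)×C(5,4)/C(18,4)
= 1×5/3060 = 1/612

P(X=0) = 1/612 ≈ 0.16%


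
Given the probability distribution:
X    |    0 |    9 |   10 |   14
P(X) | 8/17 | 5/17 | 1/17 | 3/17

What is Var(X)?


E[X] = 97/17
E[X²] = 1093/17
Var(X) = E[X²] - (E[X])² = 1093/17 - 9409/289 = 9172/289

Var(X) = 9172/289 ≈ 31.7370


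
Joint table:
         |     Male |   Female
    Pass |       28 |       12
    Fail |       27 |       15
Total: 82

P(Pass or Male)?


P(Pass∨Male) = P(Pass) + P(Male) - P(Pass∧Male)
= (40 + 55 - 28)/82 = 67/82

P = 67/82 ≈ 81.71%


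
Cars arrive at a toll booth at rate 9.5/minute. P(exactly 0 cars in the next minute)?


Poisson(λ=9.5): P(X=0) = e^(-λ)×λ^k/k!
= e^(-9.5) × 9.5^0 / 0!
≈ 7.485182989e-05 × 1 / 1 ≈ 0.000075

P(X=0) ≈ 0.000075 ≈ 0.01%


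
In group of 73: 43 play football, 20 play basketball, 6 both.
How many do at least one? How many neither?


|A∪B| = 43+20-6 = 57
Neither = 73-57 = 16

At least one: 57; Neither: 16


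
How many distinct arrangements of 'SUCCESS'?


Letters: 7, freq: {'S': 3, 'U': 1, 'C': 2, 'E': 1}
7!/(3!×1!×2!×1!) = 5040/12 = 420

420


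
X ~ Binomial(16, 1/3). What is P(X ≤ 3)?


P(X ≤ 3) = Σ P(X=i) for i=0..3
P(X=0) = 65536/43046721
P(X=1) = 524288/43046721
P(X=2) = 655360/14348907
P(X=3) = 4587520/43046721
Sum = 7143424/43046721

P(X ≤ 3) = 7143424/43046721 ≈ 16.59%


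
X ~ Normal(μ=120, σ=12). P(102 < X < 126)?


z₁=(102-120)/12=-1.5, z₂=(126-120)/12=0.5
P = Φ(0.5) - Φ(-1.5) = 0.691462 - 0.066807 = 0.624655 ≈ 0.6247

P(102 < X < 126) ≈ 0.6247


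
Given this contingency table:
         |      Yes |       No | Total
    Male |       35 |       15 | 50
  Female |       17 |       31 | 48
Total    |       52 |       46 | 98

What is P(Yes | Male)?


P(Yes | Male) = 35/(35+15) = 35/50 = 7/10

P(Yes|Male) = 7/10 ≈ 70.00%


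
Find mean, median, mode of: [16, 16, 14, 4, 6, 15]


Sorted: [4, 6, 14, 15, 16, 16]
Mean = 71/6
Median = 29/2
Freq: {16: 2, 14: 1, 4: 1, 6: 1, 15: 1}
Mode: [16]

Mean=71/6, Median=29/2, Mode=16


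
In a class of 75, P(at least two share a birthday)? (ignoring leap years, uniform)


P(all different) = Π(365-i)/365 for i=0..74
= 0.000280
P(match) = 1 - 0.000280 = 0.999720

P ≈ 0.9997 ≈ 99.97%


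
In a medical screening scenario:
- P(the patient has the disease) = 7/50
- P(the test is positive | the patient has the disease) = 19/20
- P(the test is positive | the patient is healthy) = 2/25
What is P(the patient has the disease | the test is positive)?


Using Bayes' theorem:
P(A|B) = P(B|A)·P(A) / P(B)

P(the test is positive) = 19/20 × 7/50 + 2/25 × 43/50
= 133/1000 + 43/625 = 1009/5000

P(the patient has the disease|the test is positive) = (133/1000) / (1009/5000) = 665/1009

P(the patient has the disease|the test is positive) = 665/1009 ≈ 65.91%


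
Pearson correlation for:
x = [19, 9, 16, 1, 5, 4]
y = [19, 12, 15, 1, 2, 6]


n=6, Σx=54, Σy=55, Σxy=744, Σx²=740, Σy²=771
r = (6×744 - 54×55)/√((6×740 - 54²)(6×771 - 55²))
= 1494/√(1524×1601) = 1494/√2439924 ≈ 1494/1562.0256 ≈ 0.9565

r ≈ 0.9565


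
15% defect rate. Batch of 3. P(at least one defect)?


P(all good) = (17/20)^3 = 4913/8000
P(≥1 defect) = 3087/8000

P = 3087/8000 ≈ 38.59%


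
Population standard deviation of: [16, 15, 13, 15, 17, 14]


Mean = 90/6 = 15
  (16-15)²=1
  (15-15)²=0
  (13-15)²=4
  (15-15)²=0
  (17-15)²=4
  (14-15)²=1
Σ(x-μ)² = 10
σ² = 10/6 = 5/3

σ = √(5/3) ≈ 1.2910


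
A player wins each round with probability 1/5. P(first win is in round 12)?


Geometric: P(X=12) = (1-p)^(k-1)×p = (4/5)^11×1/5 = 4194304/244140625

P(X=12) = 4194304/244140625 ≈ 1.72%


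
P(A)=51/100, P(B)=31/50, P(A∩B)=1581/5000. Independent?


P(A)×P(B) = 1581/5000
P(A∩B) = 1581/5000
Equal ✓ → Independent

Yes, independent


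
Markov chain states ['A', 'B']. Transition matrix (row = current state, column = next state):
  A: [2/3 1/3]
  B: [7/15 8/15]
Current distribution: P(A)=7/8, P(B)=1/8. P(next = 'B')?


P(next=B) = Σᵢ P(now=i)×P(i→B)
= 7/8×1/3 + 1/8×8/15
= 7/24 + 1/15 = 43/120

P = 43/120 ≈ 0.3583


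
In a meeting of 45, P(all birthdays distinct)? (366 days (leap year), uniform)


P(all different) = Π(366-i)/366 for i=0..44
= (366/366)×(365/366)×...×(322/366)
= 0.059503

P ≈ 0.0595 ≈ 5.95%


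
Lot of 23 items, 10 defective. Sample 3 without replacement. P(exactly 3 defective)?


Hypergeometric: C(10,3)×C(13,0)/C(23,3)
= 120×1/1771 = 120/1771

P(X=3) = 120/1771 ≈ 6.78%


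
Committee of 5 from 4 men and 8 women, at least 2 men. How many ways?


Count by #men:
  2M,3W: C(4,2)×C(8,3)=336
  3M,2W: C(4,3)×C(8,2)=112
  4M,1W: C(4,4)×C(8,1)=8
Total = 456

456


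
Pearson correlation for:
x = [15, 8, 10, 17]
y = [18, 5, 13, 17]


n=4, Σx=50, Σy=53, Σxy=729, Σx²=678, Σy²=807
r = (4×729 - 50×53)/√((4×678 - 50²)(4×807 - 53²))
= 266/√(212×419) = 266/√88828 ≈ 266/298.0403 ≈ 0.8925

r ≈ 0.8925


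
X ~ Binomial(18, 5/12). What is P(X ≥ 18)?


P(X ≥ 18) = Σ P(X=i) for i=18..18
P(X=18) = 3814697265625/26623333280885243904
Sum = 3814697265625/26623333280885243904

P(X ≥ 18) = 3814697265625/26623333280885243904 ≈ 0.00%


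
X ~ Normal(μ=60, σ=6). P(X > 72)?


z = (72-60)/6 = 2.0
P(X > 72) = 1 - P(Z ≤ 2.0) = 1 - 0.9772 = 0.0228

P(X > 72) ≈ 0.0228


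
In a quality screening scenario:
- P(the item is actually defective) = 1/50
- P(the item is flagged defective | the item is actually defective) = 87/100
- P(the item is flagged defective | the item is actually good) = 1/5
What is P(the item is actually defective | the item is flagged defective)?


Using Bayes' theorem:
P(A|B) = P(B|A)·P(A) / P(B)

P(the item is flagged defective) = 87/100 × 1/50 + 1/5 × 49/50
= 87/5000 + 49/250 = 1067/5000

P(the item is actually defective|the item is flagged defective) = (87/5000) / (1067/5000) = 87/1067

P(the item is actually defective|the item is flagged defective) = 87/1067 ≈ 8.15%


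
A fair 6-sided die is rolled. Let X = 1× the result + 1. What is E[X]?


E[die] = (1+6)/2 = 7/2
E[X] = 1×7/2 + 1 = 9/2

E[X] = 9/2


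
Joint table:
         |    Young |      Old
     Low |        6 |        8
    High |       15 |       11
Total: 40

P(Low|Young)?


P(Low|Young) = 6/(6+15) = 6/21 = 2/7

P = 2/7 ≈ 28.57%


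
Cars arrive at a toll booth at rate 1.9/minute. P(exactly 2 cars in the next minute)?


Poisson(λ=1.9): P(X=2) = e^(-λ)×λ^k/k!
= e^(-1.9) × 1.9^2 / 2!
≈ 0.1495686192 × 3.61 / 2 ≈ 0.269971

P(X=2) ≈ 0.269971 ≈ 27.00%


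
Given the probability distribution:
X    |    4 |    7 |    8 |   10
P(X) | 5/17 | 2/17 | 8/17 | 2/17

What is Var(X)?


E[X] = 118/17
E[X²] = 890/17
Var(X) = E[X²] - (E[X])² = 890/17 - 13924/289 = 1206/289

Var(X) = 1206/289 ≈ 4.1730


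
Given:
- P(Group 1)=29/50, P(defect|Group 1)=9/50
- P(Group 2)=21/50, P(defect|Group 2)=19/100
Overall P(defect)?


P(B) = Σ P(B|Aᵢ)×P(Aᵢ)
  9/50×29/50 = 261/2500
  19/100×21/50 = 399/5000
Sum = 921/5000

P(defect) = 921/5000 ≈ 18.42%


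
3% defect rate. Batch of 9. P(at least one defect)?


P(all good) = (97/100)^9 = 760231058654565217/1000000000000000000
P(≥1 defect) = 239768941345434783/1000000000000000000

P = 239768941345434783/1000000000000000000 ≈ 23.98%


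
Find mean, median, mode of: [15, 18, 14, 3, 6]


Sorted: [3, 6, 14, 15, 18]
Mean = 56/5
Median = 14
Freq: {15: 1, 18: 1, 14: 1, 3: 1, 6: 1}
Mode: No mode

Mean=56/5, Median=14, Mode=No mode


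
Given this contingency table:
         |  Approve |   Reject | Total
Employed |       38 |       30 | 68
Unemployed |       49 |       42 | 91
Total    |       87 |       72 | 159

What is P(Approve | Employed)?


P(Approve | Employed) = 38/(38+30) = 38/68 = 19/34

P(Approve|Employed) = 19/34 ≈ 55.88%


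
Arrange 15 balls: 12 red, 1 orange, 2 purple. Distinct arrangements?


15!/(12!×1!×2!) = 1365

1365


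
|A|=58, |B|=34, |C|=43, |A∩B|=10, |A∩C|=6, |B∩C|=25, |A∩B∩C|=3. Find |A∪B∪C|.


|A∪B∪C| = 58+34+43-10-6-25+3 = 97

|A∪B∪C| = 97


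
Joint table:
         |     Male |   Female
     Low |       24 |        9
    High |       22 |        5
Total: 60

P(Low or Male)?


P(Low∨Male) = P(Low) + P(Male) - P(Low∧Male)
= (33 + 46 - 24)/60 = 55/60 = 11/12

P = 11/12 ≈ 91.67%


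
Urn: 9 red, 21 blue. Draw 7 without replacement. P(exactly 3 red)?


Hypergeometric: C(9,3)×C(21,4)/C(30,7)
= 84×5985/2035800 = 931/3770

P(X=3) = 931/3770 ≈ 24.69%


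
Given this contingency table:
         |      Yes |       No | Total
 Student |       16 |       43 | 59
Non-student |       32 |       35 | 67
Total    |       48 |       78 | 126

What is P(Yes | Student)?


P(Yes | Student) = 16/(16+43) = 16/59

P(Yes|Student) = 16/59 ≈ 27.12%


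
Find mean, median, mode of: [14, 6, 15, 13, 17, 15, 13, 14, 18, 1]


Sorted: [1, 6, 13, 13, 14, 14, 15, 15, 17, 18]
Mean = 126/10 = 63/5
Median = 14
Freq: {14: 2, 6: 1, 15: 2, 13: 2, 17: 1, 18: 1, 1: 1}
Mode: [13, 14, 15]

Mean=63/5, Median=14, Mode=[13, 14, 15]


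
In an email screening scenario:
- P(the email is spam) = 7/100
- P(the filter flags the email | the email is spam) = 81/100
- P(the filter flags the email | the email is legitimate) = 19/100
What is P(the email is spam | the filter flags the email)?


Using Bayes' theorem:
P(A|B) = P(B|A)·P(A) / P(B)

P(the filter flags the email) = 81/100 × 7/100 + 19/100 × 93/100
= 567/10000 + 1767/10000 = 1167/5000

P(the email is spam|the filter flags the email) = (567/10000) / (1167/5000) = 189/778

P(the email is spam|the filter flags the email) = 189/778 ≈ 24.29%


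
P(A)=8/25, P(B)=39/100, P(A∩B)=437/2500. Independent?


P(A)×P(B) = 78/625
P(A∩B) = 437/2500
Not equal → NOT independent

No, not independent


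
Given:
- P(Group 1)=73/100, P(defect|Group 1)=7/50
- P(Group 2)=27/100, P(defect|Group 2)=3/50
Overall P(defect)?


P(B) = Σ P(B|Aᵢ)×P(Aᵢ)
  7/50×73/100 = 511/5000
  3/50×27/100 = 81/5000
Sum = 74/625

P(defect) = 74/625 ≈ 11.84%


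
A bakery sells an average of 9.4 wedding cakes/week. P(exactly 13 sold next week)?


Poisson(λ=9.4): P(X=13) = e^(-λ)×λ^k/k!
= e^(-9.4) × 9.4^13 / 13!
≈ 8.272406556e-05 × 4.47365095925e+12 / 6227020800 ≈ 0.059431

P(X=13) ≈ 0.059431 ≈ 5.94%


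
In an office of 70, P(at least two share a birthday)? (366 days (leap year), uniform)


P(all different) = Π(366-i)/366 for i=0..69
= 0.000858
P(match) = 1 - 0.000858 = 0.999142

P ≈ 0.9991 ≈ 99.91%


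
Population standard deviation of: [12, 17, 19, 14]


Mean = 62/4 = 31/2
  (12-31/2)²=49/4
  (17-31/2)²=9/4
  (19-31/2)²=49/4
  (14-31/2)²=9/4
Σ(x-μ)² = 29
σ² = 29/4

σ = √(29/4) ≈ 2.6926


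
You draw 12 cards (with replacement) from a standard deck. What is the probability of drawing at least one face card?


P(not a face card) = 40/52 = 10/13
P(none in 12 draws) = (10/13)^12 = 1000000000000/23298085122481
P(≥1 face card) = 1 - 1000000000000/23298085122481 = 22298085122481/23298085122481

P = 22298085122481/23298085122481 ≈ 95.71%


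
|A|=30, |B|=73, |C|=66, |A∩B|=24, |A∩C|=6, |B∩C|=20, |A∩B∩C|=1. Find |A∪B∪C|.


|A∪B∪C| = 30+73+66-24-6-20+1 = 120

|A∪B∪C| = 120


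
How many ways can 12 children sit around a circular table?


Circular arrangements of 12 distinct objects: fix one position to break rotational symmetry.
(n-1)! = 11! = 39916800

39916800


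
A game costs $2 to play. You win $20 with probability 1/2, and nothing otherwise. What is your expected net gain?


E[gain] = (20-2)×1/2 + (-2)×1/2
= 9 - 1 = 8

Expected net gain = $8 ≈ $8.00


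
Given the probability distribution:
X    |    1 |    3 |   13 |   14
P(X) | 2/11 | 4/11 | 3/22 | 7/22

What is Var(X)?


E[X] = 15/2
E[X²] = 1955/22
Var(X) = E[X²] - (E[X])² = 1955/22 - 225/4 = 1435/44

Var(X) = 1435/44 ≈ 32.6136


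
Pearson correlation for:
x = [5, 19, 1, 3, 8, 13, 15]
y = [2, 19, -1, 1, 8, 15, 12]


n=7, Σx=64, Σy=56, Σxy=812, Σx²=854, Σy²=800
r = (7×812 - 64×56)/√((7×854 - 64²)(7×800 - 56²))
= 2100/√(1882×2464) = 2100/√4637248 ≈ 2100/2153.4270 ≈ 0.9752

r ≈ 0.9752


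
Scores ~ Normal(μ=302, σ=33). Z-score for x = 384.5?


z = (x - μ)/σ = (384.5 - 302)/33 = 2.5

z = 2.5


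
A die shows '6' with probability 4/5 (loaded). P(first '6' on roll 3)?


Geometric: P(X=3) = (1-p)^(k-1)×p = (1/5)^2×4/5 = 4/125

P(X=3) = 4/125 ≈ 3.20%


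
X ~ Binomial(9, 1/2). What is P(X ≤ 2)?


P(X ≤ 2) = Σ P(X=i) for i=0..2
P(X=0) = 1/512
P(X=1) = 9/512
P(X=2) = 9/128
Sum = 23/256

P(X ≤ 2) = 23/256 ≈ 8.98%


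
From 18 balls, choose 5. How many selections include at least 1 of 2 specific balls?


Complement: C(18,5) - C(16,5) = 8568 - 4368 = 4200

4200


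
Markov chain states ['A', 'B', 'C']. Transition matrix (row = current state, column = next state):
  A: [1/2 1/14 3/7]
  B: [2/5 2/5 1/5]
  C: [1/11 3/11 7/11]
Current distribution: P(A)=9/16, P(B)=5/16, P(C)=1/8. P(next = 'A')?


P(next=A) = Σᵢ P(now=i)×P(i→A)
= 9/16×1/2 + 5/16×2/5 + 1/8×1/11
= 9/32 + 1/8 + 1/88 = 147/352

P = 147/352 ≈ 0.4176


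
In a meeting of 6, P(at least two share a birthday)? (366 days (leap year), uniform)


P(all different) = Π(366-i)/366 for i=0..5
= 0.959646
P(match) = 1 - 0.959646 = 0.040354

P ≈ 0.0404 ≈ 4.04%


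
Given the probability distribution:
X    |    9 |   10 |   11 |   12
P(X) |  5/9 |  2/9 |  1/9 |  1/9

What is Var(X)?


E[X] = 88/9
E[X²] = 290/3
Var(X) = E[X²] - (E[X])² = 290/3 - 7744/81 = 86/81

Var(X) = 86/81 ≈ 1.0617


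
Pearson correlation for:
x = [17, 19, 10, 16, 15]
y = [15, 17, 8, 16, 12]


n=5, Σx=77, Σy=68, Σxy=1094, Σx²=1231, Σy²=978
r = (5×1094 - 77×68)/√((5×1231 - 77²)(5×978 - 68²))
= 234/√(226×266) = 234/√60116 ≈ 234/245.1856 ≈ 0.9544

r ≈ 0.9544


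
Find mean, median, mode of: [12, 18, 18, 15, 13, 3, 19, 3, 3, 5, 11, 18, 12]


Sorted: [3, 3, 3, 5, 11, 12, 12, 13, 15, 18, 18, 18, 19]
Mean = 150/13
Median = 12
Freq: {12: 2, 18: 3, 15: 1, 13: 1, 3: 3, 19: 1, 5: 1, 11: 1}
Mode: [3, 18]

Mean=150/13, Median=12, Mode=[3, 18]


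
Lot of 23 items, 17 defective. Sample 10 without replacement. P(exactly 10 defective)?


Hypergeometric: C(17,10)×C(6,0)/C(23,10)
= 19448×1/1144066 = 52/3059

P(X=10) = 52/3059 ≈ 1.70%


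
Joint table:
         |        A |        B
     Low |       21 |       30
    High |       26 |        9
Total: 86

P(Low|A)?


P(Low|A) = 21/(21+26) = 21/47

P = 21/47 ≈ 44.68%


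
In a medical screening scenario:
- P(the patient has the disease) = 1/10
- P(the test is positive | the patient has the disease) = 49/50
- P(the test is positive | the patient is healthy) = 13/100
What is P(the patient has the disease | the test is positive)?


Using Bayes' theorem:
P(A|B) = P(B|A)·P(A) / P(B)

P(the test is positive) = 49/50 × 1/10 + 13/100 × 9/10
= 49/500 + 117/1000 = 43/200

P(the patient has the disease|the test is positive) = (49/500) / (43/200) = 98/215

P(the patient has the disease|the test is positive) = 98/215 ≈ 45.58%


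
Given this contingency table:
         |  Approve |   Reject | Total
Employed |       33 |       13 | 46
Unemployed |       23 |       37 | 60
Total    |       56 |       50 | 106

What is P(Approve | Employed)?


P(Approve | Employed) = 33/(33+13) = 33/46

P(Approve|Employed) = 33/46 ≈ 71.74%


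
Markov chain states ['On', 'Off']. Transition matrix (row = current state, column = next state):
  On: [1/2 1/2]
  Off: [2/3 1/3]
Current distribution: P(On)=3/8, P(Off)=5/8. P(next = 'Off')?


P(next=Off) = Σᵢ P(now=i)×P(i→Off)
= 3/8×1/2 + 5/8×1/3
= 3/16 + 5/24 = 19/48

P = 19/48 ≈ 0.3958


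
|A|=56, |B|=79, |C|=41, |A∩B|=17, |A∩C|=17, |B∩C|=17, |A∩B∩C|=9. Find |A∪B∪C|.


|A∪B∪C| = 56+79+41-17-17-17+9 = 134

|A∪B∪C| = 134


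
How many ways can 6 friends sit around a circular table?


Circular arrangements of 6 distinct objects: fix one position to break rotational symmetry.
(n-1)! = 5! = 120

120


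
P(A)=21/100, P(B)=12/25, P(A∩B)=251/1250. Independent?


P(A)×P(B) = 63/625
P(A∩B) = 251/1250
Not equal → NOT independent

No, not independent


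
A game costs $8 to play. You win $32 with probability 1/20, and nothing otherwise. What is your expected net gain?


E[gain] = (32-8)×1/20 + (-8)×19/20
= 6/5 - 38/5 = -32/5

Expected net gain = $-32/5 ≈ $-6.40


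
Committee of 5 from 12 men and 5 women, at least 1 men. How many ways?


Count by #men:
  1M,4W: C(12,1)×C(5,4)=60
  2M,3W: C(12,2)×C(5,3)=660
  3M,2W: C(12,3)×C(5,2)=2200
  4M,1W: C(12,4)×C(5,1)=2475
  5M,0W: C(12,5)×C(5,0)=792
Total = 6187

6187


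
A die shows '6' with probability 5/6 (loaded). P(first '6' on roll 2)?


Geometric: P(X=2) = (1-p)^(k-1)×p = (1/6)^1×5/6 = 5/36

P(X=2) = 5/36 ≈ 13.89%


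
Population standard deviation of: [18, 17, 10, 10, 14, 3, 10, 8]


Mean = 90/8 = 45/4
  (18-45/4)²=729/16
  (17-45/4)²=529/16
  (10-45/4)²=25/16
  (10-45/4)²=25/16
  (14-45/4)²=121/16
  (3-45/4)²=1089/16
  (10-45/4)²=25/16
  (8-45/4)²=169/16
Σ(x-μ)² = 339/2
σ² = (339/2)/8 = 339/16

σ = √(339/16) ≈ 4.6030


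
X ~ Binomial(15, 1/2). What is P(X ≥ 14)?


P(X ≥ 14) = Σ P(X=i) for i=14..15
P(X=14) = 15/32768
P(X=15) = 1/32768
Sum = 1/2048

P(X ≥ 14) = 1/2048 ≈ 0.05%


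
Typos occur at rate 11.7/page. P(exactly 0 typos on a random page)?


Poisson(λ=11.7): P(X=0) = e^(-λ)×λ^k/k!
= e^(-11.7) × 11.7^0 / 0!
≈ 8.293819161e-06 × 1 / 1 ≈ 0.000008

P(X=0) ≈ 0.000008 ≈ 0.00%


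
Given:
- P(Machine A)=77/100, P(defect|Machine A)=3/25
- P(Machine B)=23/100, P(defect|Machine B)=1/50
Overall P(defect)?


P(B) = Σ P(B|Aᵢ)×P(Aᵢ)
  3/25×77/100 = 231/2500
  1/50×23/100 = 23/5000
Sum = 97/1000

P(defect) = 97/1000 ≈ 9.70%


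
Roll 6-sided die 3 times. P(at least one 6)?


P(no 6)^3 = (5/6)^3 = 125/216
P(≥1) = 1 - 125/216 = 91/216

P = 91/216 ≈ 42.13%


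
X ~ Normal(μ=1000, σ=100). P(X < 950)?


z = (950-1000)/100 = -0.5
P(Z < -0.5) = 0.3085

P(X < 950) ≈ 0.3085


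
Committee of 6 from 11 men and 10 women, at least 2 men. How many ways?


Count by #men:
  2M,4W: C(11,2)×C(10,4)=11550
  3M,3W: C(11,3)×C(10,3)=19800
  4M,2W: C(11,4)×C(10,2)=14850
  5M,1W: C(11,5)×C(10,1)=4620
  6M,0W: C(11,6)×C(10,0)=462
Total = 51282

51282


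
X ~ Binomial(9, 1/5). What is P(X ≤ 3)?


P(X ≤ 3) = Σ P(X=i) for i=0..3
P(X=0) = 262144/1953125
P(X=1) = 589824/1953125
P(X=2) = 589824/1953125
P(X=3) = 344064/1953125
Sum = 1785856/1953125

P(X ≤ 3) = 1785856/1953125 ≈ 91.44%


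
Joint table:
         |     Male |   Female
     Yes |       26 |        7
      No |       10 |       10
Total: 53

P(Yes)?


P(Yes) = (26+7)/53 = 33/53

P(Yes) = 33/53 ≈ 62.26%


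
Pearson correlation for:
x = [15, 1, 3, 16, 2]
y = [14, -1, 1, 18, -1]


n=5, Σx=37, Σy=31, Σxy=498, Σx²=495, Σy²=523
r = (5×498 - 37×31)/√((5×495 - 37²)(5×523 - 31²))
= 1343/√(1106×1654) = 1343/√1829324 ≈ 1343/1352.5250 ≈ 0.9930

r ≈ 0.9930


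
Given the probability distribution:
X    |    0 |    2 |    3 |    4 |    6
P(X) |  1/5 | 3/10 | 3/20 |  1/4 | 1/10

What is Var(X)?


E[X] = 53/20
E[X²] = 203/20
Var(X) = E[X²] - (E[X])² = 203/20 - 2809/400 = 1251/400

Var(X) = 1251/400 ≈ 3.1275


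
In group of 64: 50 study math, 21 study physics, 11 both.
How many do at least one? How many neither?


|A∪B| = 50+21-11 = 60
Neither = 64-60 = 4

At least one: 60; Neither: 4


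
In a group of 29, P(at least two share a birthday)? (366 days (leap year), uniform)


P(all different) = Π(366-i)/366 for i=0..28
= 0.320056
P(match) = 1 - 0.320056 = 0.679944

P ≈ 0.6799 ≈ 67.99%


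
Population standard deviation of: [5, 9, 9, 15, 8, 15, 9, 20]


Mean = 90/8 = 45/4
  (5-45/4)²=625/16
  (9-45/4)²=81/16
  (9-45/4)²=81/16
  (15-45/4)²=225/16
  (8-45/4)²=169/16
  (15-45/4)²=225/16
  (9-45/4)²=81/16
  (20-45/4)²=1225/16
Σ(x-μ)² = 339/2
σ² = (339/2)/8 = 339/16

σ = √(339/16) ≈ 4.6030


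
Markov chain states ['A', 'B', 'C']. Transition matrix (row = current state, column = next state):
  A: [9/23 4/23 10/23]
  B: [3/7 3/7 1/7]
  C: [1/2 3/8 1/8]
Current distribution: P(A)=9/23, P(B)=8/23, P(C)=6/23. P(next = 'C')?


P(next=C) = Σᵢ P(now=i)×P(i→C)
= 9/23×10/23 + 8/23×1/7 + 6/23×1/8
= 90/529 + 8/161 + 3/92 = 3739/14812

P = 3739/14812 ≈ 0.2524


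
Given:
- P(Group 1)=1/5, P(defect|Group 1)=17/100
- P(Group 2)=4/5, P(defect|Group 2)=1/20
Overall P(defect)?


P(B) = Σ P(B|Aᵢ)×P(Aᵢ)
  17/100×1/5 = 17/500
  1/20×4/5 = 1/25
Sum = 37/500

P(defect) = 37/500 ≈ 7.40%


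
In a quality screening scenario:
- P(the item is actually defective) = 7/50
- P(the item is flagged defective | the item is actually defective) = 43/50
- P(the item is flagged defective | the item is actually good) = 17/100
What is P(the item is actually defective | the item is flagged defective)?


Using Bayes' theorem:
P(A|B) = P(B|A)·P(A) / P(B)

P(the item is flagged defective) = 43/50 × 7/50 + 17/100 × 43/50
= 301/2500 + 731/5000 = 1333/5000

P(the item is actually defective|the item is flagged defective) = (301/2500) / (1333/5000) = 14/31

P(the item is actually defective|the item is flagged defective) = 14/31 ≈ 45.16%


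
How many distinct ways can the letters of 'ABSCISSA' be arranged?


Letters: 8, freq: {'A': 2, 'B': 1, 'S': 3, 'C': 1, 'I': 1}
8!/(2!×1!×3!×1!×1!) = 40320/12 = 3360

3360


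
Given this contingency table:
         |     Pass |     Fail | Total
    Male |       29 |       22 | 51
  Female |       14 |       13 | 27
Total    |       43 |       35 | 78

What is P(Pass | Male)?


P(Pass | Male) = 29/(29+22) = 29/51

P(Pass|Male) = 29/51 ≈ 56.86%


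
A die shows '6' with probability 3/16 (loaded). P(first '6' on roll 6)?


Geometric: P(X=6) = (1-p)^(k-1)×p = (13/16)^5×3/16 = 1113879/16777216

P(X=6) = 1113879/16777216 ≈ 6.64%


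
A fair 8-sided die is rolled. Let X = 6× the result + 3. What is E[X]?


E[die] = (1+8)/2 = 9/2
E[X] = 6×9/2 + 3 = 30

E[X] = 30


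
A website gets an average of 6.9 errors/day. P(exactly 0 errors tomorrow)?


Poisson(λ=6.9): P(X=0) = e^(-λ)×λ^k/k!
= e^(-6.9) × 6.9^0 / 0!
≈ 0.001007785429 × 1 / 1 ≈ 0.001008

P(X=0) ≈ 0.001008 ≈ 0.10%


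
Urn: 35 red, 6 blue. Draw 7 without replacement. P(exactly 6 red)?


Hypergeometric: C(35,6)×C(6,1)/C(41,7)
= 1623160×6/22481940 = 162316/374699

P(X=6) = 162316/374699 ≈ 43.32%


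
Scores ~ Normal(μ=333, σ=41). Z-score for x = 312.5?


z = (x - μ)/σ = (312.5 - 333)/41 = -0.5

z = -0.5


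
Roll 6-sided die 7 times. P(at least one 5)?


P(no 5)^7 = (5/6)^7 = 78125/279936
P(≥1) = 1 - 78125/279936 = 201811/279936

P = 201811/279936 ≈ 72.09%


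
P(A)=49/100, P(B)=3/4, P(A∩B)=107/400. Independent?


P(A)×P(B) = 147/400
P(A∩B) = 107/400
Not equal → NOT independent

No, not independent


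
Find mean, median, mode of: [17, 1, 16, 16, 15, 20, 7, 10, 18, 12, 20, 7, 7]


Sorted: [1, 7, 7, 7, 10, 12, 15, 16, 16, 17, 18, 20, 20]
Mean = 166/13
Median = 15
Freq: {17: 1, 1: 1, 16: 2, 15: 1, 20: 2, 7: 3, 10: 1, 18: 1, 12: 1}
Mode: [7]

Mean=166/13, Median=15, Mode=7


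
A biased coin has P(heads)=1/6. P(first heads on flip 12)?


Geometric: P(X=12) = (1-p)^(k-1)×p = (5/6)^11×1/6 = 48828125/2176782336

P(X=12) = 48828125/2176782336 ≈ 2.24%


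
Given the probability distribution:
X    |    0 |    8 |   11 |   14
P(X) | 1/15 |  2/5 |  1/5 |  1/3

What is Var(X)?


E[X] = 151/15
E[X²] = 1727/15
Var(X) = E[X²] - (E[X])² = 1727/15 - 22801/225 = 3104/225

Var(X) = 3104/225 ≈ 13.7956


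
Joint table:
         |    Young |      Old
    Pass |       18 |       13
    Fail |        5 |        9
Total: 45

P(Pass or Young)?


P(Pass∨Young) = P(Pass) + P(Young) - P(Pass∧Young)
= (31 + 23 - 18)/45 = 36/45 = 4/5

P = 4/5 ≈ 80.00%


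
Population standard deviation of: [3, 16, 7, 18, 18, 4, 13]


Mean = 79/7
  (3-79/7)²=3364/49
  (16-79/7)²=1089/49
  (7-79/7)²=900/49
  (18-79/7)²=2209/49
  (18-79/7)²=2209/49
  (4-79/7)²=2601/49
  (13-79/7)²=144/49
Σ(x-μ)² = 1788/7
σ² = (1788/7)/7 = 1788/49

σ = √(1788/49) ≈ 6.0407


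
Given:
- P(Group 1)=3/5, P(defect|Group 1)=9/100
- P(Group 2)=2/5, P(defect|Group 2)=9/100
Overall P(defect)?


P(B) = Σ P(B|Aᵢ)×P(Aᵢ)
  9/100×3/5 = 27/500
  9/100×2/5 = 9/250
Sum = 9/100

P(defect) = 9/100 ≈ 9.00%


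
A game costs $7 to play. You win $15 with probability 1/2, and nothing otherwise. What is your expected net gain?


E[gain] = (15-7)×1/2 + (-7)×1/2
= 4 - 7/2 = 1/2

Expected net gain = $1/2 ≈ $0.50


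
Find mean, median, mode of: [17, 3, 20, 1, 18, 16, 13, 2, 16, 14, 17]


Sorted: [1, 2, 3, 13, 14, 16, 16, 17, 17, 18, 20]
Mean = 137/11
Median = 16
Freq: {17: 2, 3: 1, 20: 1, 1: 1, 18: 1, 16: 2, 13: 1, 2: 1, 14: 1}
Mode: [16, 17]

Mean=137/11, Median=16, Mode=[16, 17]


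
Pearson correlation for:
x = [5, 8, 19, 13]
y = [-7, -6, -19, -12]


n=4, Σx=45, Σy=-44, Σxy=-600, Σx²=619, Σy²=590
r = (4×(-600) - 45×(-44))/√((4×619 - 45²)(4×590 - (-44)²))
= -420/√(451×424) = -420/√191224 ≈ -420/437.2917 ≈ -0.9605

r ≈ -0.9605


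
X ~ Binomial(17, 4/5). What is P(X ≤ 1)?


P(X ≤ 1) = Σ P(X=i) for i=0..1
P(X=0) = 1/762939453125
P(X=1) = 68/762939453125
Sum = 69/762939453125

P(X ≤ 1) = 69/762939453125 ≈ 0.00%


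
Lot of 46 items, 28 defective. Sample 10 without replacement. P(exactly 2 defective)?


Hypergeometric: C(28,2)×C(18,8)/C(46,10)
= 378×43758/4076350421 = 115668/28505947

P(X=2) = 115668/28505947 ≈ 0.41%


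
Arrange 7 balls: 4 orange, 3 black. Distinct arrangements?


7!/(4!×3!) = 35

35


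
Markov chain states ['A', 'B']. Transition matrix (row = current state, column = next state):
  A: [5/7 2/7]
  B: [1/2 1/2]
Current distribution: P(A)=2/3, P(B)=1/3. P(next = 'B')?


P(next=B) = Σᵢ P(now=i)×P(i→B)
= 2/3×2/7 + 1/3×1/2
= 4/21 + 1/6 = 5/14

P = 5/14 ≈ 0.3571


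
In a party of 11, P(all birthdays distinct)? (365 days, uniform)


P(all different) = Π(365-i)/365 for i=0..10
= (365/365)×(364/365)×...×(355/365)
= 0.858859

P ≈ 0.8589 ≈ 85.89%


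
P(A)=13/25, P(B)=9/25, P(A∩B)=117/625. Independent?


P(A)×P(B) = 117/625
P(A∩B) = 117/625
Equal ✓ → Independent

Yes, independent


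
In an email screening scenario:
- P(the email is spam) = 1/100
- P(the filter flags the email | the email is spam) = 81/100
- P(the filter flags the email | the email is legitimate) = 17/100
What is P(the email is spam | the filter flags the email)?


Using Bayes' theorem:
P(A|B) = P(B|A)·P(A) / P(B)

P(the filter flags the email) = 81/100 × 1/100 + 17/100 × 99/100
= 81/10000 + 1683/10000 = 441/2500

P(the email is spam|the filter flags the email) = (81/10000) / (441/2500) = 9/196

P(the email is spam|the filter flags the email) = 9/196 ≈ 4.59%


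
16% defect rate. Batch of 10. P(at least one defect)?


P(all good) = (21/25)^10 = 16679880978201/95367431640625
P(≥1 defect) = 78687550662424/95367431640625

P = 78687550662424/95367431640625 ≈ 82.51%


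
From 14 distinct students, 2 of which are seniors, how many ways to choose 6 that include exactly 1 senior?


Choose 1 of the 2 seniors and 5 of the other 12 students:
C(2,1)×C(12,5) = 2×792 = 1584

1584


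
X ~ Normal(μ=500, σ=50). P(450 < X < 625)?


z₁=(450-500)/50=-1.0, z₂=(625-500)/50=2.5
P = Φ(2.5) - Φ(-1.0) = 0.993790 - 0.158655 = 0.835135 ≈ 0.8351

P(450 < X < 625) ≈ 0.8351


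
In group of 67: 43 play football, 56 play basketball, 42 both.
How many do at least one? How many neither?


|A∪B| = 43+56-42 = 57
Neither = 67-57 = 10

At least one: 57; Neither: 10


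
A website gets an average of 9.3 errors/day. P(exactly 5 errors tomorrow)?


Poisson(λ=9.3): P(X=5) = e^(-λ)×λ^k/k!
= e^(-9.3) × 9.3^5 / 5!
≈ 9.142423148e-05 × 69568.83693 / 120 ≈ 0.053002

P(X=5) ≈ 0.053002 ≈ 5.30%


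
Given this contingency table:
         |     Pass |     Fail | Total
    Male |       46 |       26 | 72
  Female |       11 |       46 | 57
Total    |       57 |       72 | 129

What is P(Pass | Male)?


P(Pass | Male) = 46/(46+26) = 46/72 = 23/36

P(Pass|Male) = 23/36 ≈ 63.89%


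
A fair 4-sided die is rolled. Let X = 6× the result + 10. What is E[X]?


E[die] = (1+4)/2 = 5/2
E[X] = 6×5/2 + 10 = 25

E[X] = 25


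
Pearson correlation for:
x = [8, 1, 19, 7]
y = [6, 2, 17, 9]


n=4, Σx=35, Σy=34, Σxy=436, Σx²=475, Σy²=410
r = (4×436 - 35×34)/√((4×475 - 35²)(4×410 - 34²))
= 554/√(675×484) = 554/√326700 ≈ 554/571.5768 ≈ 0.9692

r ≈ 0.9692


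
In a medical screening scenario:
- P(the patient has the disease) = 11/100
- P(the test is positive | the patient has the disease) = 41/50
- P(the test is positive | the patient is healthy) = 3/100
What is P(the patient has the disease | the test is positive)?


Using Bayes' theorem:
P(A|B) = P(B|A)·P(A) / P(B)

P(the test is positive) = 41/50 × 11/100 + 3/100 × 89/100
= 451/5000 + 267/10000 = 1169/10000

P(the patient has the disease|the test is positive) = (451/5000) / (1169/10000) = 902/1169

P(the patient has the disease|the test is positive) = 902/1169 ≈ 77.16%


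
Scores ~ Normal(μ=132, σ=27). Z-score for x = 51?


z = (x - μ)/σ = (51 - 132)/27 = -3.0

z = -3.0


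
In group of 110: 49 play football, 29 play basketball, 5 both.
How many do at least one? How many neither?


|A∪B| = 49+29-5 = 73
Neither = 110-73 = 37

At least one: 73; Neither: 37


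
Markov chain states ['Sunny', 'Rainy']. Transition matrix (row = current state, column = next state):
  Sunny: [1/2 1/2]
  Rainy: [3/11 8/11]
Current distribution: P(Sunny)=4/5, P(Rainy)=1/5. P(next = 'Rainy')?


P(next=Rainy) = Σᵢ P(now=i)×P(i→Rainy)
= 4/5×1/2 + 1/5×8/11
= 2/5 + 8/55 = 6/11

P = 6/11 ≈ 0.5455


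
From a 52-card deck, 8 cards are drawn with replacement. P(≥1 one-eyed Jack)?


P(not a one-eyed Jack) = 50/52 = 25/26
P(none in 8 draws) = (25/26)^8 = 152587890625/208827064576
P(≥1 one-eyed Jack) = 1 - 152587890625/208827064576 = 56239173951/208827064576

P = 56239173951/208827064576 ≈ 26.93%


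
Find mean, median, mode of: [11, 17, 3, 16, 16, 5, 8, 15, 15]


Sorted: [3, 5, 8, 11, 15, 15, 16, 16, 17]
Mean = 106/9
Median = 15
Freq: {11: 1, 17: 1, 3: 1, 16: 2, 5: 1, 8: 1, 15: 2}
Mode: [15, 16]

Mean=106/9, Median=15, Mode=[15, 16]


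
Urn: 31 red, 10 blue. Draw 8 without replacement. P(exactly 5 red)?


Hypergeometric: C(31,5)×C(10,3)/C(41,8)
= 169911×120/95548245 = 1359288/6369883

P(X=5) = 1359288/6369883 ≈ 21.34%


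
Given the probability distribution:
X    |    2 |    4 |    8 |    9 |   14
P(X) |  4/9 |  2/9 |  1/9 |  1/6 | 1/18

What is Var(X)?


E[X] = 89/18
E[X²] = 221/6
Var(X) = E[X²] - (E[X])² = 221/6 - 7921/324 = 4013/324

Var(X) = 4013/324 ≈ 12.3858


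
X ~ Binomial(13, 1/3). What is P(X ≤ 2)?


P(X ≤ 2) = Σ P(X=i) for i=0..2
P(X=0) = 8192/1594323
P(X=1) = 53248/1594323
P(X=2) = 53248/531441
Sum = 8192/59049

P(X ≤ 2) = 8192/59049 ≈ 13.87%


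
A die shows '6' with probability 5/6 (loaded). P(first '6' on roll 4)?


Geometric: P(X=4) = (1-p)^(k-1)×p = (1/6)^3×5/6 = 5/1296

P(X=4) = 5/1296 ≈ 0.39%


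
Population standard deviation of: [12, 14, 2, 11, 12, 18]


Mean = 69/6 = 23/2
  (12-23/2)²=1/4
  (14-23/2)²=25/4
  (2-23/2)²=361/4
  (11-23/2)²=1/4
  (12-23/2)²=1/4
  (18-23/2)²=169/4
Σ(x-μ)² = 279/2
σ² = (279/2)/6 = 93/4

σ = √(93/4) ≈ 4.8218


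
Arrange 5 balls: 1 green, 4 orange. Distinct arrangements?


5!/(1!×4!) = 5

5


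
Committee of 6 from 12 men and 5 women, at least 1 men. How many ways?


Count by #men:
  1M,5W: C(12,1)×C(5,5)=12
  2M,4W: C(12,2)×C(5,4)=330
  3M,3W: C(12,3)×C(5,3)=2200
  4M,2W: C(12,4)×C(5,2)=4950
  5M,1W: C(12,5)×C(5,1)=3960
  6M,0W: C(12,6)×C(5,0)=924
Total = 12376

12376


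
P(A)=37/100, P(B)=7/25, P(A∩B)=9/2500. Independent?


P(A)×P(B) = 259/2500
P(A∩B) = 9/2500
Not equal → NOT independent

No, not independent
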